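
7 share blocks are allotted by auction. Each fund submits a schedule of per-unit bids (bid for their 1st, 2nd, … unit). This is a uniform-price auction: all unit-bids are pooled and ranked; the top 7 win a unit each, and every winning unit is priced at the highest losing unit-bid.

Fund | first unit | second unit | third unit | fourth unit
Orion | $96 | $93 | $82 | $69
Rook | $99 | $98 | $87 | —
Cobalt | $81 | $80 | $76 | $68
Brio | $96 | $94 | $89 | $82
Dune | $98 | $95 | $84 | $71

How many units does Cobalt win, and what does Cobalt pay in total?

Pooled unit-bids ranked (top 7): 99 (Rook-1), 98 (Rook-2), 98 (Dune-1), 96 (Orion-1), 96 (Brio-1), 95 (Dune-2), 94 (Brio-2)
The (k+1)-th unit-bid is $93.
Cobalt wins 0 unit(s) at $93 each.

Cobalt: 0 units, pays $0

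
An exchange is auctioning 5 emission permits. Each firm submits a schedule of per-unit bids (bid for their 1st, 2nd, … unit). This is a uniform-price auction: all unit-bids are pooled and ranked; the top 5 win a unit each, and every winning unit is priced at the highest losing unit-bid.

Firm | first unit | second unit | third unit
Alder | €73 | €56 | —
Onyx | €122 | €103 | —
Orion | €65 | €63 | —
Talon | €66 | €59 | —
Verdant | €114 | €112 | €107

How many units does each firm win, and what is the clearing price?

All unit-bids, highest first — top 5: 122 (Onyx-1), 114 (Verdant-1), 112 (Verdant-2), 107 (Verdant-3), 103 (Onyx-2)
Highest rejected unit-bid = €73.
Allocation: Onyx 2, Verdant 3.

Onyx 2, Verdant 3; clearing price €73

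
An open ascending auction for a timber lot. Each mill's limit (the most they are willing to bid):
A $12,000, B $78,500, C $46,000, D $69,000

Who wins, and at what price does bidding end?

Limits in order: 78,500 (B) > 69,000 (D) > 46,000 (C) > 12,000 (A)
Once the price passes $69,000, only B is left; the hammer falls at D's limit of $69,000.

B wins at $69,000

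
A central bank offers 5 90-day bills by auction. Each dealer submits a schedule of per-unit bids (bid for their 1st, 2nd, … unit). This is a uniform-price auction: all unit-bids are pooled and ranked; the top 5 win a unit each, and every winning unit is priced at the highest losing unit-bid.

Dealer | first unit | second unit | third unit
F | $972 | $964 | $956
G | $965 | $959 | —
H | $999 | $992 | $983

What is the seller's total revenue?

Merging the schedules and taking the best 5: 999 (H-1), 992 (H-2), 983 (H-3), 972 (F-1), 965 (G-1)
The (k+1)-th unit-bid is $964.
Allocation: F 1, G 1, H 3. Every unit priced at $964.
Revenue = 5 × 964 = $4,820.

Total revenue: $4,820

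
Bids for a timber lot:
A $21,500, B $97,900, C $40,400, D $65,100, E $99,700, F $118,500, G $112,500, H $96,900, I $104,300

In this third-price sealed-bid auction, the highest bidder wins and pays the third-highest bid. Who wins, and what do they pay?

F pays $104,300

Bids ranked: 118,500 (F) > 112,500 (G) > 104,300 (I) > 99,700 (E) > 97,900 (B) > 96,900 (H) > …
F wins; payment is bid #3 in the ranking = $104,300.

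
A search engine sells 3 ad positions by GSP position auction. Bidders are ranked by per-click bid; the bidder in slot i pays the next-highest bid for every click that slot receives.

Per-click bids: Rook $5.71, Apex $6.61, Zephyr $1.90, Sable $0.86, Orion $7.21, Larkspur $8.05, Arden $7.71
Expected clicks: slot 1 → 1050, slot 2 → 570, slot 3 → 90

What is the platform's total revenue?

Total revenue: $12800.10

Ranked by bid: $8.05 (Larkspur) > $7.71 (Arden) > $7.21 (Orion) > $6.61 (Apex) > …
Slot 1: Larkspur pays $7.71 × 1050 = $8095.50
Slot 2: Arden pays $7.21 × 570 = $4109.70
Slot 3: Orion pays $6.61 × 90 = $594.90
Total = $12800.10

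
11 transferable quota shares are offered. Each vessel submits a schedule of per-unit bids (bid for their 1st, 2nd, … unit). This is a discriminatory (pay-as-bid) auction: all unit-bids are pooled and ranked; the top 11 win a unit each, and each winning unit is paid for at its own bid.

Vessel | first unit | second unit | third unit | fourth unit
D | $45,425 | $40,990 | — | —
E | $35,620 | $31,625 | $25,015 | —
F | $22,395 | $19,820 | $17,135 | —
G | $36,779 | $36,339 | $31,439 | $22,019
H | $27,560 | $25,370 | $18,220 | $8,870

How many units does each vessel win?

D 2, E 3, F 1, G 3, H 2

Merging the schedules and taking the best 11: 45,425 (D-1), 40,990 (D-2), 36,779 (G-1), 36,339 (G-2), 35,620 (E-1), 31,625 (E-2), 31,439 (G-3), 27,560 (H-1), 25,370 (H-2), 25,015 (E-3), 22,395 (F-1)
Next rejected bid: $22,019 (not a price — pay-as-bid).
Allocation: D 2, E 3, F 1, G 3, H 2.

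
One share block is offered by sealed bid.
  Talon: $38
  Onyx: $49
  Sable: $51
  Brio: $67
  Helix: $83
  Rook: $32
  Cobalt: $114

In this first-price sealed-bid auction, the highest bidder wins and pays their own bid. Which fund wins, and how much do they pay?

Bids in order: 114 (Cobalt) > 83 (Helix) > 67 (Brio) > 51 (Sable) > 49 (Onyx) > 38 (Talon) > …
Cobalt has the highest bid and pays exactly that: $114.

Cobalt pays $114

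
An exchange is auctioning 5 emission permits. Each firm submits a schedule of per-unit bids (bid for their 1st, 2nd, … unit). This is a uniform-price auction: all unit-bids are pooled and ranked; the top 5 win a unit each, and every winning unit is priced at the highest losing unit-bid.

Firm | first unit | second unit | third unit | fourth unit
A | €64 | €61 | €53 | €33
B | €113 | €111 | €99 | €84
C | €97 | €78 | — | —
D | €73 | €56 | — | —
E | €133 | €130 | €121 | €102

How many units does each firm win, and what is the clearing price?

All unit-bids, highest first — top 5: 133 (E-1), 130 (E-2), 121 (E-3), 113 (B-1), 111 (B-2)
First bid not allocated: €102.
Allocation: B 2, E 3.

B 2, E 3; clearing price €102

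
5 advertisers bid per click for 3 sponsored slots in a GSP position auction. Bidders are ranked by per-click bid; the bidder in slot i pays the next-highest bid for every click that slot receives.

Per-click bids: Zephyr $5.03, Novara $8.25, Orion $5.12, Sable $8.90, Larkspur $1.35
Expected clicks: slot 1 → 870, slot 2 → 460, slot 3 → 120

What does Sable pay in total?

Sable pays $7177.50

Per-click bids in order: $8.90 (Sable) > $8.25 (Novara) > $5.12 (Orion) > $5.03 (Zephyr) > …
Sable holds slot 1 → pays next bid $8.25 × 870 clicks = $7177.50.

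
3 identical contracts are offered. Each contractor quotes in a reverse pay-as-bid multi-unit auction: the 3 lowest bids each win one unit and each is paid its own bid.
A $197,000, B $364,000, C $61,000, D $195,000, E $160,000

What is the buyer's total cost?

Total cost: $416,000

Ordering the bids: 61,000 (C), 160,000 (E), 195,000 (D), 197,000 (A), 364,000 (B)
Lowest 3: C, E, D.
Total cost = 61,000 + 160,000 + 195,000 = $416,000.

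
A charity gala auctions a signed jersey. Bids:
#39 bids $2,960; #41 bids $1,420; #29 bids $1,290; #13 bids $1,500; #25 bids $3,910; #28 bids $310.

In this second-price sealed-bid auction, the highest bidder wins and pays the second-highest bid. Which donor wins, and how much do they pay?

#25 pays $2,960

Bids in order: 3,910 (#25) > 2,960 (#39) > 1,500 (#13) > 1,420 (#41) > 1,290 (#29) > 310 (#28)
#25 wins with the highest bid; price is set by the runner-up at $2,960.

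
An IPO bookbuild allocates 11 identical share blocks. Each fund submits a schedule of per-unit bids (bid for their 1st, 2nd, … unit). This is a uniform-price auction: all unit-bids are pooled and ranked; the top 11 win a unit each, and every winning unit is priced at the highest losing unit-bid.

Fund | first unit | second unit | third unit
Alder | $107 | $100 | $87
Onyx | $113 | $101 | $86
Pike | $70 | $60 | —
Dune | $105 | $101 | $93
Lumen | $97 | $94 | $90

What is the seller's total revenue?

Total revenue: $946

Pooled unit-bids ranked (top 11): 113 (Onyx-1), 107 (Alder-1), 105 (Dune-1), 101 (Onyx-2), 101 (Dune-2), 100 (Alder-2), 97 (Lumen-1), 94 (Lumen-2), 93 (Dune-3), 90 (Lumen-3), 87 (Alder-3)
First bid not allocated: $86.
Allocation: Alder 3, Dune 3, Lumen 3, Onyx 2. Every unit priced at $86.
Revenue = 11 × 86 = $946.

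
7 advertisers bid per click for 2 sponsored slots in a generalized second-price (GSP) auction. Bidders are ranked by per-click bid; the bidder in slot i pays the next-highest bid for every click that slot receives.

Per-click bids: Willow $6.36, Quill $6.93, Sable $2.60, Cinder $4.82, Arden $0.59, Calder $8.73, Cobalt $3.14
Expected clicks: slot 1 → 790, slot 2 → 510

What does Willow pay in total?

Willow pays $0.00

Per-click bids in order: $8.73 (Calder) > $6.93 (Quill) > $6.36 (Willow) > …
Willow ranks below slot 2 → no slot, pays nothing.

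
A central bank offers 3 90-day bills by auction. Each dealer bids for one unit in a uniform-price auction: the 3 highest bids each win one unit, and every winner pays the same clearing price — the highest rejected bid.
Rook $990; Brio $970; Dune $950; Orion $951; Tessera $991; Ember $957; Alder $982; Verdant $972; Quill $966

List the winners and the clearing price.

Sorting: 991 (Tessera), 990 (Rook), 982 (Alder), 972 (Verdant), 970 (Brio), …
Winners (3 units): Tessera, Rook, Alder.
Clearing price = highest rejected bid = $972.

Tessera, Rook, Alder; each pays $972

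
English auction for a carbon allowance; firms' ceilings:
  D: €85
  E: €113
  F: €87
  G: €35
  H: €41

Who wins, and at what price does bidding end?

E wins at €87

Rule: the price rises until one bidder remains; the winner pays the price at which the last rival dropped out.
Sorting limits: 113 (E) > 87 (F) > 85 (D) > 41 (H) > 35 (G)
Bidding ends when F exits at €87; E takes it.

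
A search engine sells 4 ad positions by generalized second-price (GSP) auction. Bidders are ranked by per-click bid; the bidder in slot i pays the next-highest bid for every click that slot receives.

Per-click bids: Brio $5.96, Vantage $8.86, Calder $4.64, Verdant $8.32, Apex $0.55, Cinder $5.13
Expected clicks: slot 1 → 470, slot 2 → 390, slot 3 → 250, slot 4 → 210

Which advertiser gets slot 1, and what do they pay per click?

Vantage; $8.32 per click

Ranked by bid: $8.86 (Vantage) > $8.32 (Verdant) > $5.96 (Brio) > $5.13 (Cinder) > $4.64 (Calder) > …
Slot 1 goes to the first-ranked bidder, Vantage, who pays the next bid down: $8.32/click.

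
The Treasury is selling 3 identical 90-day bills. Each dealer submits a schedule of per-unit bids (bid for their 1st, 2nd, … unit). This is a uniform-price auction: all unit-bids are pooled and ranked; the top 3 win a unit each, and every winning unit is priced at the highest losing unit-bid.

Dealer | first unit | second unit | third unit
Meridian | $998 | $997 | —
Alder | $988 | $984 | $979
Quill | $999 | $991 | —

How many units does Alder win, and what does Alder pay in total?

Merging the schedules and taking the best 3: 999 (Quill-1), 998 (Meridian-1), 997 (Meridian-2)
First bid not allocated: $991.
Alder wins 0 unit(s) at $991 each.

Alder: 0 units, pays $0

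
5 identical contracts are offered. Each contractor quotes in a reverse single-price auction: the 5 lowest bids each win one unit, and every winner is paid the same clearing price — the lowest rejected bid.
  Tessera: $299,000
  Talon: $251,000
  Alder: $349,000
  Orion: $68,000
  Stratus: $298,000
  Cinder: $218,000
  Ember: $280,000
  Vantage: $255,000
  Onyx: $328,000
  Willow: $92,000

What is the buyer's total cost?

Sorting: 68,000 (Orion), 92,000 (Willow), 218,000 (Cinder), 251,000 (Talon), 255,000 (Vantage), 280,000 (Ember), 298,000 (Stratus), …
Winners (5 units): Orion, Willow, Cinder, Talon, Vantage.
Clearing price = lowest rejected bid = $280,000.
Total cost = 5 × $280,000 = $1,400,000.

Total cost: $1,400,000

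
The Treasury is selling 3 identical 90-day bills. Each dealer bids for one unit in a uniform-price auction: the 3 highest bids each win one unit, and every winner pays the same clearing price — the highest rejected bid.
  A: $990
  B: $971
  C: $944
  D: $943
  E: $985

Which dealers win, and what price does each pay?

Bids ranked high→low: 990 (A), 985 (E), 971 (B), 944 (C), 943 (D)
Top 3: A, E, B.
First losing bid is C's $944, which sets the uniform price.

A, E, B; each pays $944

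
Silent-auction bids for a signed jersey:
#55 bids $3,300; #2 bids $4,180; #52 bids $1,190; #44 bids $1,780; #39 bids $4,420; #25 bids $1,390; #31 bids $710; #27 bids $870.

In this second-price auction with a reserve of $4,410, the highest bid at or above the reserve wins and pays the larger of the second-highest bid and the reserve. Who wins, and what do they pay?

#39 pays $4,410

Rule: the highest bid at or above the reserve wins and pays the larger of the second-highest bid and the reserve.
Sorting bids: 4,420 (#39) > 4,180 (#2) > 3,300 (#55) > 1,780 (#44) > 1,390 (#25) > 1,190 (#52) > …
Highest eligible bid: #39 at $4,420.
Second-highest bid $4,180 is below the reserve $4,410, so the reserve binds → payment $4,410.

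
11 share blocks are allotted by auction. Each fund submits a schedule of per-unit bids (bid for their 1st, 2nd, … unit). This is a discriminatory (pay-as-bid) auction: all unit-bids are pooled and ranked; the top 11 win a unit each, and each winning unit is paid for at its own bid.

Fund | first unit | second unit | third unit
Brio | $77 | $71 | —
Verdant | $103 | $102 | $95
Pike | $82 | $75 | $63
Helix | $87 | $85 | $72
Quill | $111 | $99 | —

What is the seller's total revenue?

Merging the schedules and taking the best 11: 111 (Quill-1), 103 (Verdant-1), 102 (Verdant-2), 99 (Quill-2), 95 (Verdant-3), 87 (Helix-1), 85 (Helix-2), 82 (Pike-1), 77 (Brio-1), 75 (Pike-2), 72 (Helix-3)
Next rejected bid: $71 (not a price — pay-as-bid).
Each winning unit pays its own bid.
Revenue = 111 + 103 + 102 + 99 + 95 + 87 + 85 + 82 + 77 + 75 + 72 = $988.

Total revenue: $988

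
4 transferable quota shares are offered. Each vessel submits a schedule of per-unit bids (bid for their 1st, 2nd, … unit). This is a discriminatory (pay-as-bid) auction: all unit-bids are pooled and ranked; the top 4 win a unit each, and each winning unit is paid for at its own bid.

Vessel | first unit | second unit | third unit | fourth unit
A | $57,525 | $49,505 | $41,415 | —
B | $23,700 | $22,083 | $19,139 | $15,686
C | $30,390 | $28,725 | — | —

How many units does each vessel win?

All unit-bids, highest first — top 4: 57,525 (A-1), 49,505 (A-2), 41,415 (A-3), 30,390 (C-1)
Next rejected bid: $28,725 (not a price — pay-as-bid).
Allocation: A 3, C 1.

A 3, C 1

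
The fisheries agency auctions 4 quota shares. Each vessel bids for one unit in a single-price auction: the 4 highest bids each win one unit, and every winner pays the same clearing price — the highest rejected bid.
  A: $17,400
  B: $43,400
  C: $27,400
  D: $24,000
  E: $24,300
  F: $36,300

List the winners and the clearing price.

Sorting: 43,400 (B), 36,300 (F), 27,400 (C), 24,300 (E), 24,000 (D), 17,400 (A)
The 4 highest are B, F, C, E.
Highest unsuccessful bid: $24,000 → clearing price.

B, F, C, E; each pays $24,000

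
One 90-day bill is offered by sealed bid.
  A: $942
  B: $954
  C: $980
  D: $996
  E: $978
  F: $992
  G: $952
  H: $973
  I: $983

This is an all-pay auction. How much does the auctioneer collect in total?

Rule: the highest bidder wins the item, but every bidder pays their own bid.
Bids in order: 996 (D) > 992 (F) > 983 (I) > 980 (C) > 978 (E) > 973 (H) > …
D wins with the top bid; all bids are sunk regardless.
Every bidder forfeits their bid regardless of winning.
Revenue = 942 + 954 + 980 + 996 + 978 + 992 + 952 + 973 + 983 = $8,750.

Total revenue: $8,750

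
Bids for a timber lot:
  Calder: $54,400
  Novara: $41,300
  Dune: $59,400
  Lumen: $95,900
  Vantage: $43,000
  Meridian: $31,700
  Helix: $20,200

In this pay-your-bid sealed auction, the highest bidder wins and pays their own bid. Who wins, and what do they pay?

Lumen pays $95,900

Bids in order: 95,900 (Lumen) > 59,400 (Dune) > 54,400 (Calder) > 43,000 (Vantage) > 41,300 (Novara) > 31,700 (Meridian) > …
First-price: Lumen pays what they bid, $95,900.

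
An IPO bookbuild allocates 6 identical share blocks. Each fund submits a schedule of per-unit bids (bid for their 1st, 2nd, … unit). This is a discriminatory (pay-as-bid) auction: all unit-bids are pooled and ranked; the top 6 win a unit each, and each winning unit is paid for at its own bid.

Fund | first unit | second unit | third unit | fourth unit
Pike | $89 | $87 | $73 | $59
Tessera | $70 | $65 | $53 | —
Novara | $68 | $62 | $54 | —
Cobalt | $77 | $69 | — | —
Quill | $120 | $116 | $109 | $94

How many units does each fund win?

Merging the schedules and taking the best 6: 120 (Quill-1), 116 (Quill-2), 109 (Quill-3), 94 (Quill-4), 89 (Pike-1), 87 (Pike-2)
Next rejected bid: $77 (not a price — pay-as-bid).
Allocation: Pike 2, Quill 4.

Pike 2, Quill 4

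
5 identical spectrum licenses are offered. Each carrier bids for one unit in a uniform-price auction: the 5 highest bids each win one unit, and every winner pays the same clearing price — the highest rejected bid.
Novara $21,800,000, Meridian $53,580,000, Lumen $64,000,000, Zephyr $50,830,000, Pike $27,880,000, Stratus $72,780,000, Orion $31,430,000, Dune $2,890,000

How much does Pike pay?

Ordering the bids: 72,780,000 (Stratus), 64,000,000 (Lumen), 53,580,000 (Meridian), 50,830,000 (Zephyr), 31,430,000 (Orion), 27,880,000 (Pike), 21,800,000 (Novara), …
Winners (5 units): Stratus, Lumen, Meridian, Zephyr, Orion.
Clearing price = highest rejected bid = $27,880,000.
Pike does not win → pays $0.

Pike pays $0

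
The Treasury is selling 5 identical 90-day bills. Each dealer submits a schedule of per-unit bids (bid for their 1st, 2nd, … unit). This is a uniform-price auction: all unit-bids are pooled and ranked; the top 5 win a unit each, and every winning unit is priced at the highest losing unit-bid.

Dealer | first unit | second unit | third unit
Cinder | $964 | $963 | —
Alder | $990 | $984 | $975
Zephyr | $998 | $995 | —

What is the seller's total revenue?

Total revenue: $4,820

All unit-bids, highest first — top 5: 998 (Zephyr-1), 995 (Zephyr-2), 990 (Alder-1), 984 (Alder-2), 975 (Alder-3)
Highest rejected unit-bid = $964.
Allocation: Alder 3, Zephyr 2. Every unit priced at $964.
Revenue = 5 × 964 = $4,820.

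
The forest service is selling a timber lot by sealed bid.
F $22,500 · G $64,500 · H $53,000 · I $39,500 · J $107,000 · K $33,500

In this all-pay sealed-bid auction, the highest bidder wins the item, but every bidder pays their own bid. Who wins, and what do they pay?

Bids ranked: 107,000 (J) > 64,500 (G) > 53,000 (H) > 39,500 (I) > 33,500 (K) > 22,500 (F)
J wins with the top bid; all bids are sunk regardless.

J pays $107,000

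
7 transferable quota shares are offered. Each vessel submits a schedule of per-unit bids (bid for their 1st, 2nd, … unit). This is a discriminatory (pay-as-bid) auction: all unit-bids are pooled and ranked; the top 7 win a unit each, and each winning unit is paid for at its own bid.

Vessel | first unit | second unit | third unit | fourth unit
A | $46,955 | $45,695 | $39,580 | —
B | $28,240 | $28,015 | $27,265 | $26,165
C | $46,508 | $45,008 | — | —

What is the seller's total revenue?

Merging the schedules and taking the best 7: 46,955 (A-1), 46,508 (C-1), 45,695 (A-2), 45,008 (C-2), 39,580 (A-3), 28,240 (B-1), 28,015 (B-2)
Next rejected bid: $27,265 (not a price — pay-as-bid).
Each winning unit pays its own bid.
Revenue = 46,955 + 46,508 + 45,695 + 45,008 + 39,580 + 28,240 + 28,015 = $280,001.

Total revenue: $280,001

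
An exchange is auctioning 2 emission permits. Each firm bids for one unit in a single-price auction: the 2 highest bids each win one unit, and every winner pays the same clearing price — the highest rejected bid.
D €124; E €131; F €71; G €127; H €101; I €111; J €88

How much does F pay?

F pays €0

Sorting: 131 (E), 127 (G), 124 (D), 111 (I), …
The 2 highest are E, G.
Highest unsuccessful bid: €124 → clearing price.
F does not win → pays €0.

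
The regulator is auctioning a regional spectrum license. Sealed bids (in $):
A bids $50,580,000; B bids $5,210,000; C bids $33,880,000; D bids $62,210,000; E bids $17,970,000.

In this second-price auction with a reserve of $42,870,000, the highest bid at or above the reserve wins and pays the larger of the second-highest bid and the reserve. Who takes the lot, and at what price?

Sorting bids: 62,210,000 (D) > 50,580,000 (A) > 33,880,000 (C) > 17,970,000 (E) > 5,210,000 (B)
D has the top bid at or above the reserve ($62,210,000).
max(second-highest $50,580,000, reserve $42,870,000) = $50,580,000; the reserve does not bind.

D pays $50,580,000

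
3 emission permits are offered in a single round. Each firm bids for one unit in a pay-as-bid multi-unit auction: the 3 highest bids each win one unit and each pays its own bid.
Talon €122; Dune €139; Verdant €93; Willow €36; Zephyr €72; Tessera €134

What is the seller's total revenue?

Sorting: 139 (Dune), 134 (Tessera), 122 (Talon), 93 (Verdant), 72 (Zephyr), …
Top 3: Dune, Tessera, Talon.
Total revenue = 139 + 134 + 122 = €395.

Total revenue: €395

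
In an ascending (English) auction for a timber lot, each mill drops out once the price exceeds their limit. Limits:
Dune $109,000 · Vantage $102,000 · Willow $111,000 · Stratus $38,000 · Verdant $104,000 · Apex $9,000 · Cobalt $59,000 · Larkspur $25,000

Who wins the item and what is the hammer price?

Limits ranked: 111,000 (Willow) > 109,000 (Dune) > 104,000 (Verdant) > 102,000 (Vantage) > 59,000 (Cobalt) > 38,000 (Stratus) > …
Once the price passes $109,000, only Willow is left; the hammer falls at Dune's limit of $109,000.

Willow wins at $109,000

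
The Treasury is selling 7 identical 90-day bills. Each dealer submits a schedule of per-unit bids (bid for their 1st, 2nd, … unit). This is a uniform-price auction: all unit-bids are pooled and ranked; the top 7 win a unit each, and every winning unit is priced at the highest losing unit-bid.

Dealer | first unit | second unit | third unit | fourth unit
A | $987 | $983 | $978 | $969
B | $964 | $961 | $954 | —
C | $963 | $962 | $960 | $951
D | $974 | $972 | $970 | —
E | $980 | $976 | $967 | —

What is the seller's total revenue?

Total revenue: $6,790

All unit-bids, highest first — top 7: 987 (A-1), 983 (A-2), 980 (E-1), 978 (A-3), 976 (E-2), 974 (D-1), 972 (D-2)
First bid not allocated: $970.
Allocation: A 3, D 2, E 2. Every unit priced at $970.
Revenue = 7 × 970 = $6,790.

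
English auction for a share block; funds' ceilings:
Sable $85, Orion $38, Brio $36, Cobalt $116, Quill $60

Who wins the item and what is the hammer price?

Cobalt wins at $85

Sorting limits: 116 (Cobalt) > 85 (Sable) > 60 (Quill) > 38 (Orion) > 36 (Brio)
Bidding ends when Sable exits at $85; Cobalt takes it.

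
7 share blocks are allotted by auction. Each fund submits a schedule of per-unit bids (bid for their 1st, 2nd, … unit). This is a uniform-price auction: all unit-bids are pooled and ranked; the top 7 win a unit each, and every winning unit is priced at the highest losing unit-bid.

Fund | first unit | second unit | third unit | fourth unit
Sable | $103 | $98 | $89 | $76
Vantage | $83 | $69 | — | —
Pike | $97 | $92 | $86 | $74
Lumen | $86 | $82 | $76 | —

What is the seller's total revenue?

Total revenue: $581

All unit-bids, highest first — top 7: 103 (Sable-1), 98 (Sable-2), 97 (Pike-1), 92 (Pike-2), 89 (Sable-3), 86 (Pike-3), 86 (Lumen-1)
The (k+1)-th unit-bid is $83.
Allocation: Lumen 1, Pike 3, Sable 3. Every unit priced at $83.
Revenue = 7 × 83 = $581.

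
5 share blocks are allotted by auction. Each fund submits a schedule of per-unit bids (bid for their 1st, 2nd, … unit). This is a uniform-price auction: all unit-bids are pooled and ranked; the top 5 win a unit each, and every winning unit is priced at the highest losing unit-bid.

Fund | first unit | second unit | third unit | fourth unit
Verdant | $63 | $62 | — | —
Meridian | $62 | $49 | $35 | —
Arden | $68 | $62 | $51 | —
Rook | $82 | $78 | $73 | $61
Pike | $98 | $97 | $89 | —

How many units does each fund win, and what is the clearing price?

Pooled unit-bids ranked (top 5): 98 (Pike-1), 97 (Pike-2), 89 (Pike-3), 82 (Rook-1), 78 (Rook-2)
Highest rejected unit-bid = $73.
Allocation: Pike 3, Rook 2.

Pike 3, Rook 2; clearing price $73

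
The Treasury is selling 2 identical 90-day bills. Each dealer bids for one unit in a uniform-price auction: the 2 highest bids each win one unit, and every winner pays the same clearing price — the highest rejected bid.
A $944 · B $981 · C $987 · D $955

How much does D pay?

D pays $0

Sorting: 987 (C), 981 (B), 955 (D), 944 (A)
The 2 highest are C, B.
Highest unsuccessful bid: $955 → clearing price.
D does not win → pays $0.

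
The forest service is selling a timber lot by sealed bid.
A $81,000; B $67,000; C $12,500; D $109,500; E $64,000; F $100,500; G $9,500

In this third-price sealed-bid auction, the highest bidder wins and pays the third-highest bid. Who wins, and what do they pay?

Sorting bids: 109,500 (D) > 100,500 (F) > 81,000 (A) > 67,000 (B) > 64,000 (E) > 12,500 (C) > …
D wins; payment is bid #3 in the ranking = $81,000.

D pays $81,000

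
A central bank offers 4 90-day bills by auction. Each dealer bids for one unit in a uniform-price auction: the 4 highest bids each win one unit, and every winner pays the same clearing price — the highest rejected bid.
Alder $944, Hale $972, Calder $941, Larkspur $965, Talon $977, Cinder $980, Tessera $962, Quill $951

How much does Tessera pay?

Tessera pays $0

Sorting: 980 (Cinder), 977 (Talon), 972 (Hale), 965 (Larkspur), 962 (Tessera), 951 (Quill), …
The 4 highest are Cinder, Talon, Hale, Larkspur.
Clearing price = highest rejected bid = $962.
Tessera does not win → pays $0.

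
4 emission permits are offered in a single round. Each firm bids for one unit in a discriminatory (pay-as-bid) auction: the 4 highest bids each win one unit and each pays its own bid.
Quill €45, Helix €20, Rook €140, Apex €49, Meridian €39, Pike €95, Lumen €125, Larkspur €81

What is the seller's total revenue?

Total revenue: €441

Bids ranked high→low: 140 (Rook), 125 (Lumen), 95 (Pike), 81 (Larkspur), 49 (Apex), 45 (Quill), …
The 4 highest are Rook, Lumen, Pike, Larkspur.
Total revenue = 140 + 125 + 95 + 81 = €441.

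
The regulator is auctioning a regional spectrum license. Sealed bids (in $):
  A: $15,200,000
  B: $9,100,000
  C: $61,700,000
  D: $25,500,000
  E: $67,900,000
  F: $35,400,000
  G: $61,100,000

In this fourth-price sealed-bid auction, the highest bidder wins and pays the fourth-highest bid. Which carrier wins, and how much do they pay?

E pays $35,400,000

Sorting bids: 67,900,000 (E) > 61,700,000 (C) > 61,100,000 (G) > 35,400,000 (F) > 25,500,000 (D) > 15,200,000 (A) > …
E is highest; pays the fourth-highest bid, $35,400,000.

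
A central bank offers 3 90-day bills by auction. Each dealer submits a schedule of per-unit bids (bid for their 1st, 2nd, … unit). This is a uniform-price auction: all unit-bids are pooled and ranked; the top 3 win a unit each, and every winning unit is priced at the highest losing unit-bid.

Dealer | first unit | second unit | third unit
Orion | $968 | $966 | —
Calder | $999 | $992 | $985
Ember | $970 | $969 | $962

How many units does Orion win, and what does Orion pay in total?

Pooled unit-bids ranked (top 3): 999 (Calder-1), 992 (Calder-2), 985 (Calder-3)
The (k+1)-th unit-bid is $970.
Orion wins 0 unit(s) at $970 each.

Orion: 0 units, pays $0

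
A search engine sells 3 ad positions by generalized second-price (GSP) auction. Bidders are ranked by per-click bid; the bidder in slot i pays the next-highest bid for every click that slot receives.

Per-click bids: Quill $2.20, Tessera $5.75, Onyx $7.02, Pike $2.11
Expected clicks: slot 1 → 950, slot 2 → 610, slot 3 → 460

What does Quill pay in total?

Quill pays $970.60

Sorting advertisers: $7.02 (Onyx) > $5.75 (Tessera) > $2.20 (Quill) > $2.11 (Pike)
Quill holds slot 3 → pays next bid $2.11 × 460 clicks = $970.60.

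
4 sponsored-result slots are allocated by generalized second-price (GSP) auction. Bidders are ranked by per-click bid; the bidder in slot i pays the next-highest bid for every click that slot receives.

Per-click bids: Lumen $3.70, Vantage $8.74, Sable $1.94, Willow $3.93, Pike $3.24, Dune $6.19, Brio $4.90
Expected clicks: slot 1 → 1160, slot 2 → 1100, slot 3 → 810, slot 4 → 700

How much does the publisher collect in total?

Sorting advertisers: $8.74 (Vantage) > $6.19 (Dune) > $4.90 (Brio) > $3.93 (Willow) > $3.70 (Lumen) > …
Slot 1: Vantage pays $6.19 × 1160 = $7180.40
Slot 2: Dune pays $4.90 × 1100 = $5390.00
Slot 3: Brio pays $3.93 × 810 = $3183.30
Slot 4: Willow pays $3.70 × 700 = $2590.00
Total = $18343.70

Total revenue: $18343.70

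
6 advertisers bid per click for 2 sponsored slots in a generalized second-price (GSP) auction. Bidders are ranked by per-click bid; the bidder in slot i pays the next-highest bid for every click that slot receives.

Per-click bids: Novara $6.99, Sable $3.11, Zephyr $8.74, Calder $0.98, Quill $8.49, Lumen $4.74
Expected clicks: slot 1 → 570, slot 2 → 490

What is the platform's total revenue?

Sorting advertisers: $8.74 (Zephyr) > $8.49 (Quill) > $6.99 (Novara) > …
Slot 1: Zephyr pays $8.49 × 570 = $4839.30
Slot 2: Quill pays $6.99 × 490 = $3425.10
Total = $8264.40

Total revenue: $8264.40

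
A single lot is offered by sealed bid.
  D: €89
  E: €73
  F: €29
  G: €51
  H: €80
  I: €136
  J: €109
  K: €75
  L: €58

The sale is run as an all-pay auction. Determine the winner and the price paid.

Sorting bids: 136 (I) > 109 (J) > 89 (D) > 80 (H) > 75 (K) > 73 (E) > …
I wins with the top bid; all bids are sunk regardless.

I pays €136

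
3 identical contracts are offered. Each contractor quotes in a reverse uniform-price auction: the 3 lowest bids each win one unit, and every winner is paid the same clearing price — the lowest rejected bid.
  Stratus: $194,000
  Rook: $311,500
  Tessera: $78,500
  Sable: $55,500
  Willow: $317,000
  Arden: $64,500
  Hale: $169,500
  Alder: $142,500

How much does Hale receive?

Hale is paid $0

Sorting: 55,500 (Sable), 64,500 (Arden), 78,500 (Tessera), 142,500 (Alder), 169,500 (Hale), …
Winners (3 units): Sable, Arden, Tessera.
Lowest unsuccessful bid: $142,500 → clearing price.
Hale does not win → is paid $0.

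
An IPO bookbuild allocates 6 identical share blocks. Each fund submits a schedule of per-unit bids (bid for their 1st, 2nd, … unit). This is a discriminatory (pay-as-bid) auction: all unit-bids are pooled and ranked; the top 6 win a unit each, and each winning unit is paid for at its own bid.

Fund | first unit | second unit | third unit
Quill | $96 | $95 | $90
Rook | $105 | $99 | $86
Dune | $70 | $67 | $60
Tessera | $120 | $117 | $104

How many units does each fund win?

Quill 1, Rook 2, Tessera 3

All unit-bids, highest first — top 6: 120 (Tessera-1), 117 (Tessera-2), 105 (Rook-1), 104 (Tessera-3), 99 (Rook-2), 96 (Quill-1)
Next rejected bid: $95 (not a price — pay-as-bid).
Allocation: Quill 1, Rook 2, Tessera 3.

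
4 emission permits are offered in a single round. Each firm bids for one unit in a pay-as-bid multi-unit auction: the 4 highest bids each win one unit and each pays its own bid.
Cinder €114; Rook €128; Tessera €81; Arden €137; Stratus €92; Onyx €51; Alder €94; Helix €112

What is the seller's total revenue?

Sorting: 137 (Arden), 128 (Rook), 114 (Cinder), 112 (Helix), 94 (Alder), 92 (Stratus), …
Top 4: Arden, Rook, Cinder, Helix.
Total revenue = 137 + 128 + 114 + 112 = €491.

Total revenue: €491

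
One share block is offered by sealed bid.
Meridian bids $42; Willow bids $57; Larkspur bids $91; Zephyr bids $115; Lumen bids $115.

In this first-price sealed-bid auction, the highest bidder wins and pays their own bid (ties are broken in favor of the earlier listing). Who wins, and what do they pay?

Zephyr pays $115

Bids ranked: 115 (Zephyr) > 115 (Lumen) > 91 (Larkspur) > 57 (Willow) > 42 (Meridian)
Zephyr and Lumen tie at $115; tie-break gives it to Zephyr.
First-price: Zephyr pays what they bid, $115.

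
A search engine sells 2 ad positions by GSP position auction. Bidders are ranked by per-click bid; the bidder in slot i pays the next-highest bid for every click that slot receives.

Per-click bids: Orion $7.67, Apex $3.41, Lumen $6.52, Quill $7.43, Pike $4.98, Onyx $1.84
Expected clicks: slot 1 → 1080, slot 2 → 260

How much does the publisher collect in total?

Sorting advertisers: $7.67 (Orion) > $7.43 (Quill) > $6.52 (Lumen) > …
Slot 1: Orion pays $7.43 × 1080 = $8024.40
Slot 2: Quill pays $6.52 × 260 = $1695.20
Total = $9719.60

Total revenue: $9719.60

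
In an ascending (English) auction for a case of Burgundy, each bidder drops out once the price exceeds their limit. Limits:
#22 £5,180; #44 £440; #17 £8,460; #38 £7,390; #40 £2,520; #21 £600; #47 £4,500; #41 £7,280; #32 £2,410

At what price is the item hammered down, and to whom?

Open ascending-bid auction: the price rises until one bidder remains; the winner pays the price at which the last rival dropped out.
Limits in order: 8,460 (#17) > 7,390 (#38) > 7,280 (#41) > 5,180 (#22) > 4,500 (#47) > 2,520 (#40) > …
Bidding ends when #38 exits at £7,390; #17 takes it.

#17 wins at £7,390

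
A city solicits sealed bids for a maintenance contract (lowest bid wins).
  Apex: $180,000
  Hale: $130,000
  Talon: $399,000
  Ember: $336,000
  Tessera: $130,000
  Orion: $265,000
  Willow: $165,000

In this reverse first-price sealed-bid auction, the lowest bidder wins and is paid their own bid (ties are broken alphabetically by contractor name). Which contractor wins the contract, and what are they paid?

Hale is paid $130,000

Bids ranked: 130,000 (Hale) < 130,000 (Tessera) < 165,000 (Willow) < 180,000 (Apex) < 265,000 (Orion) < 336,000 (Ember) < …
Tie at $130,000 → Hale wins by tie-break.
First-price: Hale is paid what they bid, $130,000.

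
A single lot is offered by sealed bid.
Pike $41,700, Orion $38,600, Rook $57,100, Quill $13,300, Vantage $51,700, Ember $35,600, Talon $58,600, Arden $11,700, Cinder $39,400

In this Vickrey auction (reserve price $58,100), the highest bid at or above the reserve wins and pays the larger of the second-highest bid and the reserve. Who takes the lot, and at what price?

Sorting bids: 58,600 (Talon) > 57,100 (Rook) > 51,700 (Vantage) > 41,700 (Pike) > 39,400 (Cinder) > 38,600 (Orion) > …
Talon has the top bid at or above the reserve ($58,600).
max(second-highest $57,100, reserve $58,100) = $58,100.

Talon pays $58,100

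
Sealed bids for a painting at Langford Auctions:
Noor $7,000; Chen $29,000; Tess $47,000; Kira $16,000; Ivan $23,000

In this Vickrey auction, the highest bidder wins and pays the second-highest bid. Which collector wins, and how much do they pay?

Bids in order: 47,000 (Tess) > 29,000 (Chen) > 23,000 (Ivan) > 16,000 (Kira) > 7,000 (Noor)
Tess wins with the highest bid; price is set by the runner-up at $29,000.

Tess pays $29,000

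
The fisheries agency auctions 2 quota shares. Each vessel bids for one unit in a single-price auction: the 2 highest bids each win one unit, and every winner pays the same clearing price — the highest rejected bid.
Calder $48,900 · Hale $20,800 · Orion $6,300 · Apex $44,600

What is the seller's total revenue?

Total revenue: $41,600

Ordering the bids: 48,900 (Calder), 44,600 (Apex), 20,800 (Hale), 6,300 (Orion)
Winners (2 units): Calder, Apex.
Highest unsuccessful bid: $20,800 → clearing price.
Total revenue = 2 × $20,800 = $41,600.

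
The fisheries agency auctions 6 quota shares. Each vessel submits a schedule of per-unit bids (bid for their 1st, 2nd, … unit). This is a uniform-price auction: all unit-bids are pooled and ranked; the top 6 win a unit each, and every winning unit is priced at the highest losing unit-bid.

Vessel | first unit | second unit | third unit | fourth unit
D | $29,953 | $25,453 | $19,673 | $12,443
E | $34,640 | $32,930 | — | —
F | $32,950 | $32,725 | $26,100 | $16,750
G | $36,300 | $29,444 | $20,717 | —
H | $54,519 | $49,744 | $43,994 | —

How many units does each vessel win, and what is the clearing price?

All unit-bids, highest first — top 6: 54,519 (H-1), 49,744 (H-2), 43,994 (H-3), 36,300 (G-1), 34,640 (E-1), 32,950 (F-1)
First bid not allocated: $32,930.
Allocation: E 1, F 1, G 1, H 3.

E 1, F 1, G 1, H 3; clearing price $32,930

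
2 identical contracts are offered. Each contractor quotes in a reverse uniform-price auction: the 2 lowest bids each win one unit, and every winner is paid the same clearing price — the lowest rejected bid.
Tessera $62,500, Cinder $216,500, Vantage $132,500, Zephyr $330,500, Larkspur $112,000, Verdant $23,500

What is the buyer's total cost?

Total cost: $224,000

Bids ranked low→high: 23,500 (Verdant), 62,500 (Tessera), 112,000 (Larkspur), 132,500 (Vantage), …
The 2 lowest are Verdant, Tessera.
Clearing price = lowest rejected bid = $112,000.
Total cost = 2 × $112,000 = $224,000.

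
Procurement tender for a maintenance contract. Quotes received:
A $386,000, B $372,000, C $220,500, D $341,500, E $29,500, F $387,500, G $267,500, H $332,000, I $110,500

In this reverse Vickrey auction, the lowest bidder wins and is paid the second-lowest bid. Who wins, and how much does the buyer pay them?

E is paid $110,500

Sorting bids: 29,500 (E) < 110,500 (I) < 220,500 (C) < 267,500 (G) < 332,000 (H) < 341,500 (D) < …
Second-price: E is paid I's bid of $110,500.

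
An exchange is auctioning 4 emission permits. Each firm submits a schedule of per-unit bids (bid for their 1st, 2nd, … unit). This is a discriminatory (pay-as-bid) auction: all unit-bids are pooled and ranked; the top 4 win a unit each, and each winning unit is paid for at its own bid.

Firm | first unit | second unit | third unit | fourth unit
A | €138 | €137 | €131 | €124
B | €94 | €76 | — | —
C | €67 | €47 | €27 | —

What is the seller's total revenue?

Total revenue: €530

All unit-bids, highest first — top 4: 138 (A-1), 137 (A-2), 131 (A-3), 124 (A-4)
Next rejected bid: €94 (not a price — pay-as-bid).
Each winning unit pays its own bid.
Revenue = 138 + 137 + 131 + 124 = €530.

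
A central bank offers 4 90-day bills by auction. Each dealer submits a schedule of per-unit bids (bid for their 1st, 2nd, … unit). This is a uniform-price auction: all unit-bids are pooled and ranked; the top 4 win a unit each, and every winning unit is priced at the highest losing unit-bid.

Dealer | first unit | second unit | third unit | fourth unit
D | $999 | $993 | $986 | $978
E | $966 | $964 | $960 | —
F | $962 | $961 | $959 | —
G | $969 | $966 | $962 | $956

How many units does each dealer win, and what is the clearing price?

D 4; clearing price $969

Merging the schedules and taking the best 4: 999 (D-1), 993 (D-2), 986 (D-3), 978 (D-4)
First bid not allocated: $969.
Allocation: D 4.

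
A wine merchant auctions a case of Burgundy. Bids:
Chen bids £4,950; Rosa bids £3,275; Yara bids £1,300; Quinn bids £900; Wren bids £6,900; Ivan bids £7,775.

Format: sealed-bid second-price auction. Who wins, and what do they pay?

Ivan pays £6,900

Sorting bids: 7,775 (Ivan) > 6,900 (Wren) > 4,950 (Chen) > 3,275 (Rosa) > 1,300 (Yara) > 900 (Quinn)
Ivan wins with the highest bid; price is set by the runner-up at £6,900.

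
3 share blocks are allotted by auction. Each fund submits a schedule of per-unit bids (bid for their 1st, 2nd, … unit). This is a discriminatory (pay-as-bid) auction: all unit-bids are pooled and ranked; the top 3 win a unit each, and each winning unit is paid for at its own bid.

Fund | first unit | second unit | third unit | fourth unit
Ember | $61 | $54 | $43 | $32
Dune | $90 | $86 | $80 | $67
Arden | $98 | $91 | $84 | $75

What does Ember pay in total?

Merging the schedules and taking the best 3: 98 (Arden-1), 91 (Arden-2), 90 (Dune-1)
Next rejected bid: $86 (not a price — pay-as-bid).
Ember wins no units.

Ember pays $0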